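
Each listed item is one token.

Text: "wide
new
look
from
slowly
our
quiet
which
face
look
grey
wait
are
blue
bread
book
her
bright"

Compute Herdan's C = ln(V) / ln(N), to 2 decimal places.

0.98

N = 18, V = 17.
ln(V) = 2.833213, ln(N) = 2.890372
C = 2.833213 / 2.890372 = 0.98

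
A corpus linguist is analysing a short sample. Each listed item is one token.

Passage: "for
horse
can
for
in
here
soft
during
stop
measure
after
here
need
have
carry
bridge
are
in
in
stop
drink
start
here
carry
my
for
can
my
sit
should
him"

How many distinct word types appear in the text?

21

Distinct types: {after, are, bridge, can, carry, drink, during, for, have, here, him, horse, in, measure, my, need, should, sit, soft, start, stop}
V = 21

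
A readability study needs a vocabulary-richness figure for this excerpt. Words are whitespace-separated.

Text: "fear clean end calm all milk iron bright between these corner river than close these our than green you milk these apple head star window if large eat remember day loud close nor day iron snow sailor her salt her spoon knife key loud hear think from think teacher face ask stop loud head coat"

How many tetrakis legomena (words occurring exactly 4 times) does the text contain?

0

Frequencies: these:3, loud:3, milk:2, iron:2, than:2, close:2, head:2, day:2, her:2, think:2, fear:1, clean:1, end:1, calm:1, all:1, bright:1, between:1, corner:1, river:1, our:1, … (23 more, each freq 1)
Words with frequency 4: (none)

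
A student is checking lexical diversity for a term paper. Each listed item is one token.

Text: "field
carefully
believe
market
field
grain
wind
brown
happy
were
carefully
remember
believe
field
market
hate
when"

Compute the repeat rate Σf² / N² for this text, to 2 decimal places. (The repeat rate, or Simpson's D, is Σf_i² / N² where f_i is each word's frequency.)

Frequencies: field:3, carefully:2, believe:2, market:2, grain:1, wind:1, brown:1, happy:1, were:1, remember:1, hate:1, when:1
Σf² = 29; N² = 289
Repeat rate = 29 / 289 = 0.10

0.10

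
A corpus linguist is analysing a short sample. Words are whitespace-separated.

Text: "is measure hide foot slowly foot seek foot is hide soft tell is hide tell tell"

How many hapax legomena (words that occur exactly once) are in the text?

4

Frequencies: is:3, hide:3, foot:3, tell:3, measure:1, slowly:1, seek:1, soft:1
Hapax (freq=1): measure, seek, slowly, soft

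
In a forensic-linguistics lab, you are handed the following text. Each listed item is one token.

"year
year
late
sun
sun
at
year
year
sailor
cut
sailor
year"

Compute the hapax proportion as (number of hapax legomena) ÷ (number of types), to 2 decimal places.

0.50

Frequencies: year:5, sun:2, sailor:2, late:1, at:1, cut:1
Hapax count = 3; type count = 6.
Ratio = 3 / 6 = 0.50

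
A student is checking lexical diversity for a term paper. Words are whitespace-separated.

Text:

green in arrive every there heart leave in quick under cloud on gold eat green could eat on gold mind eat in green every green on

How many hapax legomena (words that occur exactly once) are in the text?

9

Frequencies: green:4, in:3, on:3, eat:3, every:2, gold:2, arrive:1, there:1, heart:1, leave:1, quick:1, under:1, cloud:1, could:1, mind:1
Hapax (freq=1): arrive, cloud, could, heart, leave, mind, quick, there, under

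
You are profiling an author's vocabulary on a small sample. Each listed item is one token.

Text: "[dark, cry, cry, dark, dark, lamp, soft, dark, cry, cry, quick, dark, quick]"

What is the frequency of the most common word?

5

Frequencies: dark:5, cry:4, quick:2, lamp:1, soft:1
Most common: 'dark' with frequency 5.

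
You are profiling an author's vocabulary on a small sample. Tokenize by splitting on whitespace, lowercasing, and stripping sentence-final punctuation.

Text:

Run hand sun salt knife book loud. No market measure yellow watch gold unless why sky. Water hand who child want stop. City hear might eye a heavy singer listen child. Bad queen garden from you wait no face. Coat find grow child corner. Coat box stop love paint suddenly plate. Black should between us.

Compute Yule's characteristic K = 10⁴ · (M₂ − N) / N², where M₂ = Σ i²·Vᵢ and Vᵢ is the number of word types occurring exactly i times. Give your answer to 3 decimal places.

Frequencies: child:3, hand:2, no:2, stop:2, coat:2, run:1, sun:1, salt:1, knife:1, book:1, loud:1, market:1, measure:1, yellow:1, watch:1, gold:1, unless:1, why:1, sky:1, water:1, … (29 more, each freq 1)
N = 55. Frequency spectrum: V_1=44, V_2=4, V_3=1
M₂ = 1²·44 + 2²·4 + 3²·1 = 69
K = 10000 × (69 − 55) / 55² = 46.281

46.281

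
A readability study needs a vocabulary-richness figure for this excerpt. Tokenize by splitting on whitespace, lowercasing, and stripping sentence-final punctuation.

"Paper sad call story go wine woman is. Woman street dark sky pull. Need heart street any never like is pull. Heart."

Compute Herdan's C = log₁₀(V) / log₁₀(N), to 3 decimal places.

0.917

N = 22, V = 17.
log₁₀(V) = 1.230449, log₁₀(N) = 1.342423
C = 1.230449 / 1.342423 = 0.917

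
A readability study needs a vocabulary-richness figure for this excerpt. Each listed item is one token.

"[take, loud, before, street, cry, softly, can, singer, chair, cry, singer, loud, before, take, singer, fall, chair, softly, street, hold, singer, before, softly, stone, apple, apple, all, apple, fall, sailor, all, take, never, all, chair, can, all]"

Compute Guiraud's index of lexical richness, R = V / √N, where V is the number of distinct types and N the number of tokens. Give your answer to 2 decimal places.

N = 37, V = 16.
√N = 6.082763
R = 16 / 6.082763 = 2.63

2.63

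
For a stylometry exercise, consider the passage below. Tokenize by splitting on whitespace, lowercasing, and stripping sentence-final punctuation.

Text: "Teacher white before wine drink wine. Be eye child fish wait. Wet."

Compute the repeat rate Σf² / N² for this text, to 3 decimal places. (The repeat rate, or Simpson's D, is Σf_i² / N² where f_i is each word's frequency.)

0.097

Frequencies: wine:2, teacher:1, white:1, before:1, drink:1, be:1, eye:1, child:1, fish:1, wait:1, wet:1
Σf² = 14; N² = 144
Repeat rate = 14 / 144 = 0.097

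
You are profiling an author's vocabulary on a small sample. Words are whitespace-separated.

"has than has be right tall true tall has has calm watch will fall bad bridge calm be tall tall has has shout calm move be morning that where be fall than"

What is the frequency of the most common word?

6

Frequencies: has:6, be:4, tall:4, calm:3, than:2, fall:2, right:1, true:1, watch:1, will:1, bad:1, bridge:1, shout:1, move:1, morning:1, that:1, where:1
Most common: 'has' with frequency 6.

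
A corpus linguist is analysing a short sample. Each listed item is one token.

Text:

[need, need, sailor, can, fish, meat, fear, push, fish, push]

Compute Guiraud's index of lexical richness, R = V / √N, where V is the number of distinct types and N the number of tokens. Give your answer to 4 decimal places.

2.2136

N = 10, V = 7.
√N = 3.162278
R = 7 / 3.162278 = 2.2136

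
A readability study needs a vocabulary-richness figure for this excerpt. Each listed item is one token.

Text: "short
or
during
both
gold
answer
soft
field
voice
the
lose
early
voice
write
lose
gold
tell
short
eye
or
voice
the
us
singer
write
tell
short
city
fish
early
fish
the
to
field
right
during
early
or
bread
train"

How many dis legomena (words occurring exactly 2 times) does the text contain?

7

Frequencies: short:3, or:3, voice:3, the:3, early:3, during:2, gold:2, field:2, lose:2, write:2, tell:2, fish:2, both:1, answer:1, soft:1, eye:1, us:1, singer:1, city:1, to:1, … (3 more, each freq 1)
Words with frequency 2: during, field, fish, gold, lose, tell, write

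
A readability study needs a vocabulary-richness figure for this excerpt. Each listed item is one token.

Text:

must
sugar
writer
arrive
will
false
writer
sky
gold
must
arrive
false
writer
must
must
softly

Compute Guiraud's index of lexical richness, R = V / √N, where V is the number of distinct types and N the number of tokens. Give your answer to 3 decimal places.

N = 16, V = 9.
√N = 4.000000
R = 9 / 4.000000 = 2.250

2.250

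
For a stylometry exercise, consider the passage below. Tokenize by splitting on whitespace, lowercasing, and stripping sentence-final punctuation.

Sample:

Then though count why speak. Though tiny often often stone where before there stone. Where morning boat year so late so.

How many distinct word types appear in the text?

Distinct types: {before, boat, count, late, morning, often, so, speak, stone, then, there, though, tiny, where, why, year}
V = 16

16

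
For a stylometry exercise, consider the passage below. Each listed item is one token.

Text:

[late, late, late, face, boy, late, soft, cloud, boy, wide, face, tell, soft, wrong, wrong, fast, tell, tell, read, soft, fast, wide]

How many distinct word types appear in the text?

10

Distinct types: {boy, cloud, face, fast, late, read, soft, tell, wide, wrong}
V = 10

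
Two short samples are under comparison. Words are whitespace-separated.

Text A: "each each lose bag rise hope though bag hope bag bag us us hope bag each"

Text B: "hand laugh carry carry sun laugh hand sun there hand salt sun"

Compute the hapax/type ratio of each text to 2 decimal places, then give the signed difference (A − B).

0.10

A: hapax=3, V=7, ratio=0.43
B: hapax=2, V=6, ratio=0.33
Difference = 0.43 − 0.33 = 0.10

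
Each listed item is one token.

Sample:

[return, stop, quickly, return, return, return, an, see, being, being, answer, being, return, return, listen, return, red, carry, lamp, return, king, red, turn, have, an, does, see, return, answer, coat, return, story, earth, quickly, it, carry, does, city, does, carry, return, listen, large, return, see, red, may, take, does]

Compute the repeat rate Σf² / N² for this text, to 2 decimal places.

0.09

Frequencies: return:12, does:4, see:3, being:3, red:3, carry:3, quickly:2, an:2, answer:2, listen:2, stop:1, lamp:1, king:1, turn:1, have:1, coat:1, story:1, earth:1, it:1, city:1, … (3 more, each freq 1)
Σf² = 225; N² = 2401
Repeat rate = 225 / 2401 = 0.09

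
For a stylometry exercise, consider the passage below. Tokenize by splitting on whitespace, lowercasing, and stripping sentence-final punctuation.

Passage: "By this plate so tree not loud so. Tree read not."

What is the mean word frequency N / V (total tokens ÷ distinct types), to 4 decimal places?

N = 11 tokens, V = 8 types.
Mean frequency = N / V = 11 / 8 = 1.3750

1.3750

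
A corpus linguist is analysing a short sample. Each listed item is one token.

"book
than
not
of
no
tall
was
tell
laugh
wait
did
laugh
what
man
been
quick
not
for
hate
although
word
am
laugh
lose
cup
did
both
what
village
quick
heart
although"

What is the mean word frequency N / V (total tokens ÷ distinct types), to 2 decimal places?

1.28

N = 32 tokens, V = 25 types.
Mean frequency = N / V = 32 / 25 = 1.28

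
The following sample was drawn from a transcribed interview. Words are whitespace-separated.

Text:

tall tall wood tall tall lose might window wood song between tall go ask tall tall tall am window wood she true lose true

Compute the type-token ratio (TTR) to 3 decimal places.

0.500

N = 24 tokens, V = 12 types.
TTR = V / N = 12 / 24 = 0.500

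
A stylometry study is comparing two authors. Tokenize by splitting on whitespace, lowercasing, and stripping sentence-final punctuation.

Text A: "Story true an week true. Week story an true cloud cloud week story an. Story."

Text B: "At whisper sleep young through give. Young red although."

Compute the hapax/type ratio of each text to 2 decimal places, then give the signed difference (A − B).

A: hapax=0, V=5, ratio=0.00
B: hapax=7, V=8, ratio=0.88
Difference = 0.00 − 0.88 = -0.88

-0.88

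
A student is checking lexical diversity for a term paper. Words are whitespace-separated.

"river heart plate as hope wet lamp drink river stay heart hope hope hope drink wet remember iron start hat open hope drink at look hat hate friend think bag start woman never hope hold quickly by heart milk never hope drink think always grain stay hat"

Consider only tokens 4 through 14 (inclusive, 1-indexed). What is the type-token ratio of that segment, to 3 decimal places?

0.727

Segment tokens 4–14: as, hope, wet, lamp, drink, river, stay, heart, hope, hope, hope
Segment N = 11, segment V = 8.
TTR = 8 / 11 = 0.727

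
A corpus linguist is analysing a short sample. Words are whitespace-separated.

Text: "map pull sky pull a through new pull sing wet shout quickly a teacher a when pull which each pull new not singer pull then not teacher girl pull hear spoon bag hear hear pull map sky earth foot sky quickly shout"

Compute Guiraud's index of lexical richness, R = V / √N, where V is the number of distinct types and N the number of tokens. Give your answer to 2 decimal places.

3.55

N = 42, V = 23.
√N = 6.480741
R = 23 / 6.480741 = 3.55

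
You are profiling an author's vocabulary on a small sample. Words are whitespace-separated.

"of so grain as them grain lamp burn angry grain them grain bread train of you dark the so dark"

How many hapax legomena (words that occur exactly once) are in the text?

8

Frequencies: grain:4, of:2, so:2, them:2, dark:2, as:1, lamp:1, burn:1, angry:1, bread:1, train:1, you:1, the:1
Hapax (freq=1): angry, as, bread, burn, lamp, the, train, you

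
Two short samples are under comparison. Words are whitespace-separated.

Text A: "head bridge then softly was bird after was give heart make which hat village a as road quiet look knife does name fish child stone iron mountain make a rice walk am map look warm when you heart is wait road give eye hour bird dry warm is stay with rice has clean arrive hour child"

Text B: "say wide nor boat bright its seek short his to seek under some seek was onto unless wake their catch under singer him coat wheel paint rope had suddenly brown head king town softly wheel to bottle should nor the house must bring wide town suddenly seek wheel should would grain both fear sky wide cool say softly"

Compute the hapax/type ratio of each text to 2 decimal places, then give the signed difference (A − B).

A: hapax=30, V=43, ratio=0.70
B: hapax=32, V=43, ratio=0.74
Difference = 0.70 − 0.74 = -0.04

-0.04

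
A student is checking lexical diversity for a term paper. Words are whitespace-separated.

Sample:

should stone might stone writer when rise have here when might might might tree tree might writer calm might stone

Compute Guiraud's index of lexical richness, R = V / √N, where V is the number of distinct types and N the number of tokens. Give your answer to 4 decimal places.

2.2361

N = 20, V = 10.
√N = 4.472136
R = 10 / 4.472136 = 2.2361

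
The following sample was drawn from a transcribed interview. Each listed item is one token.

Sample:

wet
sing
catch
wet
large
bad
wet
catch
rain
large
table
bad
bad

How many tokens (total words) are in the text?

13

Tokens: wet, sing, catch, wet, large, bad, wet, catch, rain, large, table, bad, bad
N = 13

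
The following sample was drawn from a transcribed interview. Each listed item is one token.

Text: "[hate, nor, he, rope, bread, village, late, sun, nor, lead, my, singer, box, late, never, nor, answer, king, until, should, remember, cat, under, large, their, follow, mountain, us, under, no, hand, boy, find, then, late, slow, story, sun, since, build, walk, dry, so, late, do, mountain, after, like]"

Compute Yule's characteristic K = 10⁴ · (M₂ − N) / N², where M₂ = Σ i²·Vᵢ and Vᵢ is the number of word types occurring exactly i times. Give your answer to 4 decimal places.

104.1667

Frequencies: late:4, nor:3, sun:2, under:2, mountain:2, hate:1, he:1, rope:1, bread:1, village:1, lead:1, my:1, singer:1, box:1, never:1, answer:1, king:1, until:1, should:1, remember:1, … (20 more, each freq 1)
N = 48. Frequency spectrum: V_1=35, V_2=3, V_3=1, V_4=1
M₂ = 1²·35 + 2²·3 + 3²·1 + 4²·1 = 72
K = 10000 × (72 − 48) / 48² = 104.1667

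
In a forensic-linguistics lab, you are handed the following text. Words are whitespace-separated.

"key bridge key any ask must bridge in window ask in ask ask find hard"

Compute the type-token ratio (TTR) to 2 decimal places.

0.60

N = 15 tokens, V = 9 types.
TTR = V / N = 9 / 15 = 0.60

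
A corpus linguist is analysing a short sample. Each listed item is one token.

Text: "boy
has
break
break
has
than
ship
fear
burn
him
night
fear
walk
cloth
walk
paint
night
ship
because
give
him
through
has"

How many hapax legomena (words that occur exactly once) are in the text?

8

Frequencies: has:3, break:2, ship:2, fear:2, him:2, night:2, walk:2, boy:1, than:1, burn:1, cloth:1, paint:1, because:1, give:1, through:1
Hapax (freq=1): because, boy, burn, cloth, give, paint, than, through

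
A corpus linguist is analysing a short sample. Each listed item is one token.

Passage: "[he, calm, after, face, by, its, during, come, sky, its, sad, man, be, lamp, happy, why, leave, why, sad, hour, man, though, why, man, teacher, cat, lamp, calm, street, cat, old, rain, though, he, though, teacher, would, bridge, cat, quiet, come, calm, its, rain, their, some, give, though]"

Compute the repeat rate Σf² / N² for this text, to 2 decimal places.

0.04

Frequencies: though:4, calm:3, its:3, man:3, why:3, cat:3, he:2, come:2, sad:2, lamp:2, teacher:2, rain:2, after:1, face:1, by:1, during:1, sky:1, be:1, happy:1, leave:1, … (9 more, each freq 1)
Σf² = 102; N² = 2304
Repeat rate = 102 / 2304 = 0.04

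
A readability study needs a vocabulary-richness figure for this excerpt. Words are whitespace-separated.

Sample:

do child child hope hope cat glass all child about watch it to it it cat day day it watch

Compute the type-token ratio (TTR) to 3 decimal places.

N = 20 tokens, V = 11 types.
TTR = V / N = 11 / 20 = 0.550

0.550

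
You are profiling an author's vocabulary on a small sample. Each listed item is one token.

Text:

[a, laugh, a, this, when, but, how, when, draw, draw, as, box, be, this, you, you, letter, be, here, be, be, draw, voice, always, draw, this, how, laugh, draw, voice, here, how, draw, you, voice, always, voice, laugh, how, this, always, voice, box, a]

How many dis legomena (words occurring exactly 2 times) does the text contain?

3

Frequencies: draw:6, voice:5, this:4, how:4, be:4, a:3, laugh:3, you:3, always:3, when:2, box:2, here:2, but:1, as:1, letter:1
Words with frequency 2: box, here, when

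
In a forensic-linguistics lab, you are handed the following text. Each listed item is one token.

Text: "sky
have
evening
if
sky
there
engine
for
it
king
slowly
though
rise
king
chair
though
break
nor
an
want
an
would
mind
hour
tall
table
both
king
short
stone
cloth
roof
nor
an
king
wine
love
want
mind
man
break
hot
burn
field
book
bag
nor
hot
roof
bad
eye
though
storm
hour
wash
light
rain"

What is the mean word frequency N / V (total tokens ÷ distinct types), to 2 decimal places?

1.39

N = 57 tokens, V = 41 types.
Mean frequency = N / V = 57 / 41 = 1.39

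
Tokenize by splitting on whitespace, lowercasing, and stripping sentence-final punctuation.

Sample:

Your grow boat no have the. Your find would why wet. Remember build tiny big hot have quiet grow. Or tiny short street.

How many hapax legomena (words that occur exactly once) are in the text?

15

Frequencies: your:2, grow:2, have:2, tiny:2, boat:1, no:1, the:1, find:1, would:1, why:1, wet:1, remember:1, build:1, big:1, hot:1, quiet:1, or:1, short:1, street:1
Hapax (freq=1): big, boat, build, find, hot, no, or, quiet, remember, short, street, the, wet, why, would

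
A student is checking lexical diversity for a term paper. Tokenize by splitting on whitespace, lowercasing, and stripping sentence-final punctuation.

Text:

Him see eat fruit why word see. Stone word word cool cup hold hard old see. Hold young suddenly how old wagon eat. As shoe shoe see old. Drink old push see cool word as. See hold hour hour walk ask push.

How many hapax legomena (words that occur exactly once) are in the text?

13

Frequencies: see:6, word:4, old:4, hold:3, eat:2, cool:2, as:2, shoe:2, push:2, hour:2, him:1, fruit:1, why:1, stone:1, cup:1, hard:1, young:1, suddenly:1, how:1, wagon:1, … (3 more, each freq 1)
Hapax (freq=1): ask, cup, drink, fruit, hard, him, how, stone, suddenly, wagon, walk, why, young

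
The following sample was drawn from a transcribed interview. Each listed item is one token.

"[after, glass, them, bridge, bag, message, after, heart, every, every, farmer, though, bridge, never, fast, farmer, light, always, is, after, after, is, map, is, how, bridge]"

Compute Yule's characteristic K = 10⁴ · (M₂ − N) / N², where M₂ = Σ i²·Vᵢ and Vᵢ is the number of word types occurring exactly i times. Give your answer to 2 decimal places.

414.20

Frequencies: after:4, bridge:3, is:3, every:2, farmer:2, glass:1, them:1, bag:1, message:1, heart:1, though:1, never:1, fast:1, light:1, always:1, map:1, how:1
N = 26. Frequency spectrum: V_1=12, V_2=2, V_3=2, V_4=1
M₂ = 1²·12 + 2²·2 + 3²·2 + 4²·1 = 54
K = 10000 × (54 − 26) / 26² = 414.20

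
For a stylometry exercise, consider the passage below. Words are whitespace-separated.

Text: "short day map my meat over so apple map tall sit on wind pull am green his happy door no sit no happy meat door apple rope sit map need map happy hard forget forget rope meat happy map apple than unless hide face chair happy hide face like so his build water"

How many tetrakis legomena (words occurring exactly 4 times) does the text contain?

Frequencies: map:5, happy:5, meat:3, apple:3, sit:3, so:2, his:2, door:2, no:2, rope:2, forget:2, hide:2, face:2, short:1, day:1, my:1, over:1, tall:1, on:1, wind:1, … (11 more, each freq 1)
Words with frequency 4: (none)

0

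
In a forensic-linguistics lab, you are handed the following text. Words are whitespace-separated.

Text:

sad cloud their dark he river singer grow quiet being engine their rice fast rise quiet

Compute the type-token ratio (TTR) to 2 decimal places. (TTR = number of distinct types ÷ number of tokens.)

N = 16 tokens, V = 14 types.
TTR = V / N = 14 / 16 = 0.88

0.88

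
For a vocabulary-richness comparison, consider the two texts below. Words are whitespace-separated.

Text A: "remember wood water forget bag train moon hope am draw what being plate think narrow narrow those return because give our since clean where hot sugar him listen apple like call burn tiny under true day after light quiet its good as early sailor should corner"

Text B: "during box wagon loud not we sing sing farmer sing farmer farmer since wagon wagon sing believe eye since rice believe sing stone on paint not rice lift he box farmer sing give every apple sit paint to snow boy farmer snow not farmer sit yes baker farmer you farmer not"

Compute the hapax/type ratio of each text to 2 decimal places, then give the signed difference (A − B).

0.39

A: hapax=44, V=45, ratio=0.98
B: hapax=16, V=27, ratio=0.59
Difference = 0.98 − 0.59 = 0.39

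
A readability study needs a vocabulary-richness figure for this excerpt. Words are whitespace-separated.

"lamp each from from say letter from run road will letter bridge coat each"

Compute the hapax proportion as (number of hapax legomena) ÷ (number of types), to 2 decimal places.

0.70

Frequencies: from:3, each:2, letter:2, lamp:1, say:1, run:1, road:1, will:1, bridge:1, coat:1
Hapax count = 7; type count = 10.
Ratio = 7 / 10 = 0.70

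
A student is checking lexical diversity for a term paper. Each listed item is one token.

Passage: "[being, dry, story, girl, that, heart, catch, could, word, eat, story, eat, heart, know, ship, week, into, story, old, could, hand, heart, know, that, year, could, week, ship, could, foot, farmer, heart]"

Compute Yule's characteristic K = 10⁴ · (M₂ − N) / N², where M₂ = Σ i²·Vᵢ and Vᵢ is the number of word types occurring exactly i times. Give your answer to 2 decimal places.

Frequencies: heart:4, could:4, story:3, that:2, eat:2, know:2, ship:2, week:2, being:1, dry:1, girl:1, catch:1, word:1, into:1, old:1, hand:1, year:1, foot:1, farmer:1
N = 32. Frequency spectrum: V_1=11, V_2=5, V_3=1, V_4=2
M₂ = 1²·11 + 2²·5 + 3²·1 + 4²·2 = 72
K = 10000 × (72 − 32) / 32² = 390.63

390.63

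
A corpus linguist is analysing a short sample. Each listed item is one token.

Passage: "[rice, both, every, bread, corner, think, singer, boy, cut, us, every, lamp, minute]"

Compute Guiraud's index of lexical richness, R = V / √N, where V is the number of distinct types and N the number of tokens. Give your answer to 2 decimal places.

N = 13, V = 12.
√N = 3.605551
R = 12 / 3.605551 = 3.33

3.33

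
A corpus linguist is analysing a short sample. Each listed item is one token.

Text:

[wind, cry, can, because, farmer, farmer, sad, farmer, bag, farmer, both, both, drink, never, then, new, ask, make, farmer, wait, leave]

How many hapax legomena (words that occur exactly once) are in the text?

Frequencies: farmer:5, both:2, wind:1, cry:1, can:1, because:1, sad:1, bag:1, drink:1, never:1, then:1, new:1, ask:1, make:1, wait:1, leave:1
Hapax (freq=1): ask, bag, because, can, cry, drink, leave, make, never, new, sad, then, wait, wind

14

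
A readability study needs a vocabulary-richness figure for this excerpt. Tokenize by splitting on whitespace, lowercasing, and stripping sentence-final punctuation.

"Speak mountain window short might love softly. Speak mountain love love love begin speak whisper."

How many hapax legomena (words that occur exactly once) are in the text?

Frequencies: love:4, speak:3, mountain:2, window:1, short:1, might:1, softly:1, begin:1, whisper:1
Hapax (freq=1): begin, might, short, softly, whisper, window

6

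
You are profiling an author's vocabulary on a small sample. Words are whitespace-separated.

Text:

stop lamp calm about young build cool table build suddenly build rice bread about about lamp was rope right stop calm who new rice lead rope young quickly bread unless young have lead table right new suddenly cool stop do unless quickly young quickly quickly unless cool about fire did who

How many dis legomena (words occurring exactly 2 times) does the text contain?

11

Frequencies: about:4, young:4, quickly:4, stop:3, build:3, cool:3, unless:3, lamp:2, calm:2, table:2, suddenly:2, rice:2, bread:2, rope:2, right:2, who:2, new:2, lead:2, was:1, have:1, … (3 more, each freq 1)
Words with frequency 2: bread, calm, lamp, lead, new, rice, right, rope, suddenly, table, who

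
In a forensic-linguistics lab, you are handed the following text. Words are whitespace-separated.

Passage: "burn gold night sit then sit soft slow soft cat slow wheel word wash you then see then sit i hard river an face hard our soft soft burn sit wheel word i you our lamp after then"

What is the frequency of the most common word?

4

Frequencies: sit:4, then:4, soft:4, burn:2, slow:2, wheel:2, word:2, you:2, i:2, hard:2, our:2, gold:1, night:1, cat:1, wash:1, see:1, river:1, an:1, face:1, lamp:1, … (1 more, each freq 1)
Most common: 'sit' with frequency 4.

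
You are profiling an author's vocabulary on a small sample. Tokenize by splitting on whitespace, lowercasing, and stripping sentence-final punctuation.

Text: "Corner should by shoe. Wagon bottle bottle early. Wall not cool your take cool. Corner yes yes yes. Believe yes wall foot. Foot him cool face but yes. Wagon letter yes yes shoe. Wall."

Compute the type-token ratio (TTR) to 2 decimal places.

0.56

N = 34 tokens, V = 19 types.
TTR = V / N = 19 / 34 = 0.56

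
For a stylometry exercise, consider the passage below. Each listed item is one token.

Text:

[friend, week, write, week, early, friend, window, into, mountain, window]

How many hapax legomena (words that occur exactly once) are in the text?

Frequencies: friend:2, week:2, window:2, write:1, early:1, into:1, mountain:1
Hapax (freq=1): early, into, mountain, write

4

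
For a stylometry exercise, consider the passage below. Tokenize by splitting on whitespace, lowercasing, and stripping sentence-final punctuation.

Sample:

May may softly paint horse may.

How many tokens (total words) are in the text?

6

Tokens: may, may, softly, paint, horse, may
N = 6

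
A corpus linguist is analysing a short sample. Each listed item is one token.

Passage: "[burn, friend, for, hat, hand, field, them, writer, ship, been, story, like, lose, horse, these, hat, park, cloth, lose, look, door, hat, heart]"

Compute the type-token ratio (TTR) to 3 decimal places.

N = 23 tokens, V = 20 types.
TTR = V / N = 20 / 23 = 0.870

0.870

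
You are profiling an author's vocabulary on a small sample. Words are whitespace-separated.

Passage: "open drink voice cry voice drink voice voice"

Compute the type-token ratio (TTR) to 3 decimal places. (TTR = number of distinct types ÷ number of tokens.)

0.500

N = 8 tokens, V = 4 types.
TTR = V / N = 4 / 8 = 0.500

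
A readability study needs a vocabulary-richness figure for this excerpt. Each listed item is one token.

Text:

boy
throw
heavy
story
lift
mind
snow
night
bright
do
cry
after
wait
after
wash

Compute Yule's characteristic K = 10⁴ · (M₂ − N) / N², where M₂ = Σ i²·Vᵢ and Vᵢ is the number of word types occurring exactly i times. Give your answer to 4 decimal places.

88.8889

Frequencies: after:2, boy:1, throw:1, heavy:1, story:1, lift:1, mind:1, snow:1, night:1, bright:1, do:1, cry:1, wait:1, wash:1
N = 15. Frequency spectrum: V_1=13, V_2=1
M₂ = 1²·13 + 2²·1 = 17
K = 10000 × (17 − 15) / 15² = 88.8889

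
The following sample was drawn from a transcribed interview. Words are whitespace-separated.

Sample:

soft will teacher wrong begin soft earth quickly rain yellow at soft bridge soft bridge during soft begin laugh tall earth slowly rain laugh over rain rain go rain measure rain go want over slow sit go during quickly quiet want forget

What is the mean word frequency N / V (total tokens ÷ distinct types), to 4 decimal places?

1.8261

N = 42 tokens, V = 23 types.
Mean frequency = N / V = 42 / 23 = 1.8261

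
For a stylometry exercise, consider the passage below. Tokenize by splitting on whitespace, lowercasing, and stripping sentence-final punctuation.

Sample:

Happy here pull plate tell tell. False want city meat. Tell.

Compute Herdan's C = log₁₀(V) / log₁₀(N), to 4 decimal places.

N = 11, V = 9.
log₁₀(V) = 0.954243, log₁₀(N) = 1.041393
C = 0.954243 / 1.041393 = 0.9163

0.9163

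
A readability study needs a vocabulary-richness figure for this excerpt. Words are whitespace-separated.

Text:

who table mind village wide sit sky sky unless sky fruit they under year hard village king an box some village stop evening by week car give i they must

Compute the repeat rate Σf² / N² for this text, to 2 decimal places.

0.05

Frequencies: village:3, sky:3, they:2, who:1, table:1, mind:1, wide:1, sit:1, unless:1, fruit:1, under:1, year:1, hard:1, king:1, an:1, box:1, some:1, stop:1, evening:1, by:1, … (5 more, each freq 1)
Σf² = 44; N² = 900
Repeat rate = 44 / 900 = 0.05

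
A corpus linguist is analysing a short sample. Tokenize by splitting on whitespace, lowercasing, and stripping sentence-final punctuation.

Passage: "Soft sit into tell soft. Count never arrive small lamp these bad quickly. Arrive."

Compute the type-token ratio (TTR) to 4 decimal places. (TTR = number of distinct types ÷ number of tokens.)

N = 14 tokens, V = 12 types.
TTR = V / N = 12 / 14 = 0.8571

0.8571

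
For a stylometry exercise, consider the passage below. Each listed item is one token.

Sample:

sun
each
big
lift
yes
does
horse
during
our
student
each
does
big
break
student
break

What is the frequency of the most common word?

2

Frequencies: each:2, big:2, does:2, student:2, break:2, sun:1, lift:1, yes:1, horse:1, during:1, our:1
Most common: 'each' with frequency 2.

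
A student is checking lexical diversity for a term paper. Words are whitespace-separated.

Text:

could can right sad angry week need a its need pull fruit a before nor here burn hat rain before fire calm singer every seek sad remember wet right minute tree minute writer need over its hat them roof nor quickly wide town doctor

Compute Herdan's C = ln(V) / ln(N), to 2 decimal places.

N = 44, V = 34.
ln(V) = 3.526361, ln(N) = 3.784190
C = 3.526361 / 3.784190 = 0.93

0.93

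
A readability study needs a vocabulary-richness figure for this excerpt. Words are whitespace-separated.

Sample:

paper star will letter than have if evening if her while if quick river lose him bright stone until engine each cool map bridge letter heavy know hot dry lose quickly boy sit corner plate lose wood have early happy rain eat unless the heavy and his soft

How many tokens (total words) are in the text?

48

Tokens: paper, star, will, letter, than, have, if, evening, if, her, while, if, quick, river, lose, him, bright, stone, until, engine, each, cool, map, bridge, letter, heavy, know, hot, dry, lose, quickly, boy, sit, corner, plate, lose, wood, have, early, happy, rain, eat, unless, the, heavy, and, his, soft
N = 48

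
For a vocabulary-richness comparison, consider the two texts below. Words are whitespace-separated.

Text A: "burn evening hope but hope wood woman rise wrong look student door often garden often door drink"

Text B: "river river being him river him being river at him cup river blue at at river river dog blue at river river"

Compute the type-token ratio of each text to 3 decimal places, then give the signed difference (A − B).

0.506

TTR(A) = 14/17 = 0.824
TTR(B) = 7/22 = 0.318
Difference = 0.824 − 0.318 = 0.506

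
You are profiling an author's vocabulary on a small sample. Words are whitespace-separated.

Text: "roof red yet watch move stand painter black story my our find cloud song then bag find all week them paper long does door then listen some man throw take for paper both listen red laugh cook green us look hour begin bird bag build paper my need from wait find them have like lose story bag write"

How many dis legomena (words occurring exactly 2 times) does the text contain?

Frequencies: find:3, bag:3, paper:3, red:2, story:2, my:2, then:2, them:2, listen:2, roof:1, yet:1, watch:1, move:1, stand:1, painter:1, black:1, our:1, cloud:1, song:1, all:1, … (26 more, each freq 1)
Words with frequency 2: listen, my, red, story, them, then

6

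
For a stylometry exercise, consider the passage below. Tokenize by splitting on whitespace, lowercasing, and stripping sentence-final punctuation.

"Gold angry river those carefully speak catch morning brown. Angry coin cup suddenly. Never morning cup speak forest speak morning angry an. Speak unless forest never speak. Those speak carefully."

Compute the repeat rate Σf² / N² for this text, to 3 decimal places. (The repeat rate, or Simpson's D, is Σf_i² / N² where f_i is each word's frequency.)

0.091

Frequencies: speak:6, angry:3, morning:3, those:2, carefully:2, cup:2, never:2, forest:2, gold:1, river:1, catch:1, brown:1, coin:1, suddenly:1, an:1, unless:1
Σf² = 82; N² = 900
Repeat rate = 82 / 900 = 0.091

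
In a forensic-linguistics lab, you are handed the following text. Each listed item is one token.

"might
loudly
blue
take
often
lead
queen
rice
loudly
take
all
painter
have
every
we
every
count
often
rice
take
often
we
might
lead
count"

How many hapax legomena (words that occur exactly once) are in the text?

Frequencies: take:3, often:3, might:2, loudly:2, lead:2, rice:2, every:2, we:2, count:2, blue:1, queen:1, all:1, painter:1, have:1
Hapax (freq=1): all, blue, have, painter, queen

5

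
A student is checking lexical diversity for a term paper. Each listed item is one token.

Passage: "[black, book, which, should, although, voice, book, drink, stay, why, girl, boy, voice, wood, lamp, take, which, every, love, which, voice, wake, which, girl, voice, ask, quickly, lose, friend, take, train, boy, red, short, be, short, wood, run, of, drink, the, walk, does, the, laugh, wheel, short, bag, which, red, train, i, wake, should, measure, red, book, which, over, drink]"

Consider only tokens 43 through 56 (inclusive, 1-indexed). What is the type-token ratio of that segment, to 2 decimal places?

0.93

Segment tokens 43–56: does, the, laugh, wheel, short, bag, which, red, train, i, wake, should, measure, red
Segment N = 14, segment V = 13.
TTR = 13 / 14 = 0.93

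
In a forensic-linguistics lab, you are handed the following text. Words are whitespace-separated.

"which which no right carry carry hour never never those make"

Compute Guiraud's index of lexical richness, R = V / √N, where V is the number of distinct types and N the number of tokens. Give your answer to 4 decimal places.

N = 11, V = 8.
√N = 3.316625
R = 8 / 3.316625 = 2.4121

2.4121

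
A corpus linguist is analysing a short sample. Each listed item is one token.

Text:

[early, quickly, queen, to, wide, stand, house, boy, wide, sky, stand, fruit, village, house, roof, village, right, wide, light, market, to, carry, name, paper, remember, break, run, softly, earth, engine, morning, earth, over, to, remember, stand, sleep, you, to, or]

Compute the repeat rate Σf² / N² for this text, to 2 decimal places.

Frequencies: to:4, wide:3, stand:3, house:2, village:2, remember:2, earth:2, early:1, quickly:1, queen:1, boy:1, sky:1, fruit:1, roof:1, right:1, light:1, market:1, carry:1, name:1, paper:1, … (9 more, each freq 1)
Σf² = 72; N² = 1600
Repeat rate = 72 / 1600 = 0.05

0.05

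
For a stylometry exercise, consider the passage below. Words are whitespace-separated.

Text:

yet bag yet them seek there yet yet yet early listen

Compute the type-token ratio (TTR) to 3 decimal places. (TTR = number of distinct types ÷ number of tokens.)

N = 11 tokens, V = 7 types.
TTR = V / N = 7 / 11 = 0.636

0.636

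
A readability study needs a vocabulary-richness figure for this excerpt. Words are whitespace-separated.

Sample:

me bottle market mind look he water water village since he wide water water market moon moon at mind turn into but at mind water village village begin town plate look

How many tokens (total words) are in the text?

31

Tokens: me, bottle, market, mind, look, he, water, water, village, since, he, wide, water, water, market, moon, moon, at, mind, turn, into, but, at, mind, water, village, village, begin, town, plate, look
N = 31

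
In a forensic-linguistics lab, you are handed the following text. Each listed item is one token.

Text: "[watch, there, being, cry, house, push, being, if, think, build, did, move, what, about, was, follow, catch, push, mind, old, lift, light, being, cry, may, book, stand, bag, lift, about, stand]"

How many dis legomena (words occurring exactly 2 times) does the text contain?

Frequencies: being:3, cry:2, push:2, about:2, lift:2, stand:2, watch:1, there:1, house:1, if:1, think:1, build:1, did:1, move:1, what:1, was:1, follow:1, catch:1, mind:1, old:1, … (4 more, each freq 1)
Words with frequency 2: about, cry, lift, push, stand

5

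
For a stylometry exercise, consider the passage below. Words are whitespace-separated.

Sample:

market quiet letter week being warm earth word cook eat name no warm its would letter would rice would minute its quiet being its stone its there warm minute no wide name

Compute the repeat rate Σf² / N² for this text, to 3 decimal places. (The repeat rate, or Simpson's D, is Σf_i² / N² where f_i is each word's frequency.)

0.066

Frequencies: its:4, warm:3, would:3, quiet:2, letter:2, being:2, name:2, no:2, minute:2, market:1, week:1, earth:1, word:1, cook:1, eat:1, rice:1, stone:1, there:1, wide:1
Σf² = 68; N² = 1024
Repeat rate = 68 / 1024 = 0.066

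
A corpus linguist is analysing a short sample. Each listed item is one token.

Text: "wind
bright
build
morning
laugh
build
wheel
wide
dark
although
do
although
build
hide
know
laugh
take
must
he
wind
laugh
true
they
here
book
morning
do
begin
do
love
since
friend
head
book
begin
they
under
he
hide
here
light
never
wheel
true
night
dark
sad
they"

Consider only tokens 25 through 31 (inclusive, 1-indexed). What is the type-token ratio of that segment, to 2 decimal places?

Segment tokens 25–31: book, morning, do, begin, do, love, since
Segment N = 7, segment V = 6.
TTR = 6 / 7 = 0.86

0.86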